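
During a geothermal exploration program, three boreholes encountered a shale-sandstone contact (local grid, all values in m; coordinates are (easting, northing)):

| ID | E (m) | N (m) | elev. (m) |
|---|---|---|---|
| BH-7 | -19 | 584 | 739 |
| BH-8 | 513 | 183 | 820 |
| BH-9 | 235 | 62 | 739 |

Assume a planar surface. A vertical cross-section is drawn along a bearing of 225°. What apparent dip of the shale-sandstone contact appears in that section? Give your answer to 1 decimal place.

14.2°

Two edge vectors: BH-7→BH-8 = (532, -401, 81), BH-7→BH-9 = (254, -522, 0).
Normal n = (BH-7→BH-8) × (BH-7→BH-9) = (42282, 20574, -175850).
So ∂z/∂E = −n_x/n_z = 0.24044 and ∂z/∂N = −n_y/n_z = 0.11700.
Unit vector along 225° is (sin 225°, cos 225°) = (-0.7071, -0.7071).
Slope in that direction = a·(-0.7071) + b·(-0.7071) = −0.25275.
Apparent dip = arctan|0.25275| = 14.2° (true dip is 15.0°, so apparent ≤ true as expected).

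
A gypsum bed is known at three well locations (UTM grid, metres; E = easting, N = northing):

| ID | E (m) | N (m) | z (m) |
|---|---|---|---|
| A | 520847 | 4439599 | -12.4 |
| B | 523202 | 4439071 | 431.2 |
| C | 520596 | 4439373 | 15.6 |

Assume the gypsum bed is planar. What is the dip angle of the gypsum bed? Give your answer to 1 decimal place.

16.5°

Let the plane be z = a·E + b·N + c.
B−A: 2355a − 528b = 443.6;  C−A: −251a − 226b = 28.
Solving gives a = 0.12857, b = −0.26669.
Gradient magnitude |∇z| = √(a² + b²) = √(0.01653 + 0.07112) = 0.29606.
True dip = arctan(0.29606) = 16.5°, dipping toward NNW (azimuth ≈ 334°).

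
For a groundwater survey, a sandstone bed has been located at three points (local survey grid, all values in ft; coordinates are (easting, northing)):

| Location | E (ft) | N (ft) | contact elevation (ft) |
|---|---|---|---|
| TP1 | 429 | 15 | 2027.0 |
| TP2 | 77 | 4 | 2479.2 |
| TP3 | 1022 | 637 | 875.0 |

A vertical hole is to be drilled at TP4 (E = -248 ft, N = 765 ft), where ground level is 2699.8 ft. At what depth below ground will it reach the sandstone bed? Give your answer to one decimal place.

301.7 ft

Two edge vectors: TP1→TP2 = (-352, -11, 452.2), TP1→TP3 = (593, 622, -1152).
Normal n = (TP1→TP2) × (TP1→TP3) = (-268596.4, -137349.4, -212421).
So ∂z/∂E = −n_x/n_z = −1.264453 and ∂z/∂N = −n_y/n_z = −0.646590.
Intercept c from TP1: 2027 + 542.45 + 9.70 = 2579.15.
At (-248, 765): z_contact = 313.58 − 494.64 + 2579.15 = 2398.09 ft.
Depth below ground = 2699.8 − 2398.09 = 301.7 ft.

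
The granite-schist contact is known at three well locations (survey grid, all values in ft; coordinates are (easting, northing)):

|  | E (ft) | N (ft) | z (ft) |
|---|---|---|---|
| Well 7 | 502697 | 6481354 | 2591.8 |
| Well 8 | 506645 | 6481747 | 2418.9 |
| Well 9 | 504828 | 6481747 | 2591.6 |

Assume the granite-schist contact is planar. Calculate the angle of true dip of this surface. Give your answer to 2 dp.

Two edge vectors: Well 7→Well 8 = (3948, 393, -172.9), Well 7→Well 9 = (2131, 393, -0.2).
Normal n = (Well 7→Well 8) × (Well 7→Well 9) = (67871.1, -367660.3, 714081).
So ∂z/∂E = −n_x/n_z = −0.09505 and ∂z/∂N = −n_y/n_z = 0.51487.
Gradient magnitude |∇z| = √(a² + b²) = √(0.00903 + 0.26509) = 0.52357.
True dip = arctan(0.52357) = 27.64°, dipping toward S (azimuth ≈ 170°).

27.64°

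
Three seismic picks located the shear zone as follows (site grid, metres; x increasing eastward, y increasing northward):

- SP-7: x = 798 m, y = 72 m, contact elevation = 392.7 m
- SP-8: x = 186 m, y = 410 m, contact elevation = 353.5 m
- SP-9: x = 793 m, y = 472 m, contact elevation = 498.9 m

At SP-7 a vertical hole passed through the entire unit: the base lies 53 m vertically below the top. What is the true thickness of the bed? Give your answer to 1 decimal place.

50.1 m

Two edge vectors: SP-7→SP-8 = (-612, 338, -39.2), SP-7→SP-9 = (-5, 400, 106.2).
Normal n = (SP-7→SP-8) × (SP-7→SP-9) = (51575.6, 65190.4, -243110).
So ∂z/∂x = −n_x/n_z = 0.21215 and ∂z/∂y = −n_y/n_z = 0.26815.
|∇z| = √(a²+b²) = 0.34193, so dip δ = arctan(0.34193) = 18.88°.
True thickness = vertical thickness × cos δ = 53 × cos 18.88° = 50.1 m.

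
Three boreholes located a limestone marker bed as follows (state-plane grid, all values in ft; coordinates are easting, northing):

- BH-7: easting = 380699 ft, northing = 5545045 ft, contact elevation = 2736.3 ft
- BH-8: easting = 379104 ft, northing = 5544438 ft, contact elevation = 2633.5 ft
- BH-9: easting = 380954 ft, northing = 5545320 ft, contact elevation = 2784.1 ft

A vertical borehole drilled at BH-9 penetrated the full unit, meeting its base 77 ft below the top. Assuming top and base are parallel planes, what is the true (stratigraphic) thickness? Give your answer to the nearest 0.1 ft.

75.8 ft

Two edge vectors: BH-7→BH-8 = (-1595, -607, -102.8), BH-7→BH-9 = (255, 275, 47.8).
Normal n = (BH-7→BH-8) × (BH-7→BH-9) = (-744.6, 50027, -283840).
So ∂z/∂easting = −n_x/n_z = −0.00262 and ∂z/∂northing = −n_y/n_z = 0.17625.
|∇z| = √(a²+b²) = 0.17627, so dip δ = arctan(0.17627) = 10.00°.
True thickness = vertical thickness × cos δ = 77 × cos 10.00° = 75.8 ft.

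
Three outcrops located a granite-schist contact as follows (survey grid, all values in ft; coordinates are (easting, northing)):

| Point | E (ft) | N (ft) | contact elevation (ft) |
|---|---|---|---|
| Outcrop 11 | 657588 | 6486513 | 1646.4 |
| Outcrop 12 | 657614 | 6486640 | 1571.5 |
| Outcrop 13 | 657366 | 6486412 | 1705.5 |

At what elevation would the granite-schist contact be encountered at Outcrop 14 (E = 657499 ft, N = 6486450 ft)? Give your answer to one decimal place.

Let the plane be z = a·E + b·N + c.
Outcrop 12−Outcrop 11: 26a + 127b = −74.9;  Outcrop 13−Outcrop 11: −222a − 101b = 59.1.
Solving gives a = 0.002315394, b = −0.590237797.
Then c = 1646.4 − a·657588 − b·6486513 = 3828708.97.
At (657499, 6486450): z = 1522.4 − 3828548.0 + 3828708.97 = 1683.4 ft.

1683.4 ft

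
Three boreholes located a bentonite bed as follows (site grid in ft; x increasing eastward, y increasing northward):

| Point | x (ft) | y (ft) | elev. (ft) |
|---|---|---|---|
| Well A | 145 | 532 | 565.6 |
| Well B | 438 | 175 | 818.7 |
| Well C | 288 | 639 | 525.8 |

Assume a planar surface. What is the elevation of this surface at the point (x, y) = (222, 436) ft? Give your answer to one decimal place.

Two edge vectors: Well A→Well B = (293, -357, 253.1), Well A→Well C = (143, 107, -39.8).
Normal n = (Well A→Well B) × (Well A→Well C) = (-12873.1, 47854.7, 82402).
So ∂z/∂x = −n_x/n_z = 0.15622 and ∂z/∂y = −n_y/n_z = −0.58075.
Intercept c from Well A: 565.6 − 22.65 + 308.96 = 851.90.
At (222, 436): z = 34.7 − 253.2 + 851.90 = 633.4 ft.

633.4 ft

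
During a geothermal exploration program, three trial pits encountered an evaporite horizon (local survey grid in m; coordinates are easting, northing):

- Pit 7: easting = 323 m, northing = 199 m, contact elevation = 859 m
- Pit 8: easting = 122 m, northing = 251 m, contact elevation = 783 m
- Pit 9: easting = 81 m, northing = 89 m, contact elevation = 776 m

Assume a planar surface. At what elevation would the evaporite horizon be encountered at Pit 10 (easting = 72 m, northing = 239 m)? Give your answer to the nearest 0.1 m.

765.3 m

Two edge vectors: Pit 7→Pit 8 = (-201, 52, -76), Pit 7→Pit 9 = (-242, -110, -83).
Normal n = (Pit 7→Pit 8) × (Pit 7→Pit 9) = (-12676, 1709, 34694).
So ∂z/∂easting = −n_x/n_z = 0.36537 and ∂z/∂northing = −n_y/n_z = −0.04926.
Intercept c from Pit 7: 859 − 118.01 + 9.80 = 750.79.
At (72, 239): z = 26.3 − 11.8 + 750.79 = 765.3 m.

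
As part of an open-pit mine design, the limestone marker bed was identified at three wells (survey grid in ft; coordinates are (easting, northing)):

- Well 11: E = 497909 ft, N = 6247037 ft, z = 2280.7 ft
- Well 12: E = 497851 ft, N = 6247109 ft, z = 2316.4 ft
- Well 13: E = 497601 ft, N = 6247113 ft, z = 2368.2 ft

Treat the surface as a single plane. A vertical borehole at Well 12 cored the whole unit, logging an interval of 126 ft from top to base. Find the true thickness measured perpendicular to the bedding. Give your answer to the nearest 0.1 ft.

Let the plane be z = a·E + b·N + c.
Well 12−Well 11: −58a + 72b = 35.7;  Well 13−Well 11: −308a + 76b = 87.5.
Solving gives a = −0.20187, b = 0.33322.
|∇z| = √(a²+b²) = 0.38960, so dip δ = arctan(0.38960) = 21.29°.
True thickness = vertical thickness × cos δ = 126 × cos 21.29° = 117.4 ft.

117.4 ft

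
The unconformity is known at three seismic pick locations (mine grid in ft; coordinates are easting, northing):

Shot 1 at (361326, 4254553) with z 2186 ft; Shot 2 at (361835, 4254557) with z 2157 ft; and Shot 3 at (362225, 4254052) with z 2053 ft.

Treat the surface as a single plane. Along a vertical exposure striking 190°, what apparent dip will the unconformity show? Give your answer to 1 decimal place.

8.4°

Let the plane be z = a·easting + b·northing + c.
Shot 2−Shot 1: 509a + 4b = −29;  Shot 3−Shot 1: 899a − 501b = −133.
Solving gives a = −0.05824, b = 0.16096.
Unit vector along 190° is (sin 190°, cos 190°) = (-0.1736, -0.9848).
Slope in that direction = a·(-0.1736) + b·(-0.9848) = −0.14841.
Apparent dip = arctan|0.14841| = 8.4° (true dip is 9.7°, so apparent ≤ true as expected).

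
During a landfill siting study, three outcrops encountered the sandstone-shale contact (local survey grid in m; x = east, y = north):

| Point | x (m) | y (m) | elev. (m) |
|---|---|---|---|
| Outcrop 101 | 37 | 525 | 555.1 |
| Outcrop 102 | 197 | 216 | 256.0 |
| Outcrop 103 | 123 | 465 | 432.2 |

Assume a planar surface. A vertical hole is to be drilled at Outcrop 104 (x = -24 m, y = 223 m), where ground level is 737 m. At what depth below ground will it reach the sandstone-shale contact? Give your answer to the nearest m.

218 m

Let the plane be z = a·x + b·y + c.
Outcrop 102−Outcrop 101: 160a − 309b = −299.1;  Outcrop 103−Outcrop 101: 86a − 60b = −122.9.
Solving gives a = −1.18005, b = 0.35693.
Then c = 555.1 − a·37 − b·525 = 411.37.
At (-24, 223): z_contact = 28.3 + 79.6 + 411.37 = 519.3 m.
Depth below ground = 737 − 519.3 = 218 m.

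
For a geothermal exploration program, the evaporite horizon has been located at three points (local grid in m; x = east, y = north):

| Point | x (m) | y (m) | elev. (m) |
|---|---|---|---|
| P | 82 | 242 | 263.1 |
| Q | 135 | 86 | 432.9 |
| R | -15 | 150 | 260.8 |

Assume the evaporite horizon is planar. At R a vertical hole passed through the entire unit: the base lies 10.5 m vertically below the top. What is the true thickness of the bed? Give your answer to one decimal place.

Two edge vectors: P→Q = (53, -156, 169.8), P→R = (-97, -92, -2.3).
Normal n = (P→Q) × (P→R) = (15980.4, -16348.7, -20008).
So ∂z/∂x = −n_x/n_z = 0.79870 and ∂z/∂y = −n_y/n_z = −0.81711.
|∇z| = √(a²+b²) = 1.14262, so dip δ = arctan(1.14262) = 48.81°.
True thickness = vertical thickness × cos δ = 10.5 × cos 48.81° = 6.9 m.

6.9 m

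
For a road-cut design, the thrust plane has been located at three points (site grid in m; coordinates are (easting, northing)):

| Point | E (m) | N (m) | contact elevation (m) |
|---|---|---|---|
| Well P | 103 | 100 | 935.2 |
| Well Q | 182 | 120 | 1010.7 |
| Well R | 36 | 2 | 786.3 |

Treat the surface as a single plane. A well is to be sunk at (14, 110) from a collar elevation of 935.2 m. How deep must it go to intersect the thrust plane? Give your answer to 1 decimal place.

Two edge vectors: Well P→Well Q = (79, 20, 75.5), Well P→Well R = (-67, -98, -148.9).
Normal n = (Well P→Well Q) × (Well P→Well R) = (4421, 6704.6, -6402).
So ∂z/∂E = −n_x/n_z = 0.69057 and ∂z/∂N = −n_y/n_z = 1.04727.
Intercept c from Well P: 935.2 − 71.13 − 104.73 = 759.35.
At (14, 110): z_contact = 9.67 + 115.20 + 759.35 = 884.21 m.
Depth below ground = 935.2 − 884.21 = 51.0 m.

51.0 m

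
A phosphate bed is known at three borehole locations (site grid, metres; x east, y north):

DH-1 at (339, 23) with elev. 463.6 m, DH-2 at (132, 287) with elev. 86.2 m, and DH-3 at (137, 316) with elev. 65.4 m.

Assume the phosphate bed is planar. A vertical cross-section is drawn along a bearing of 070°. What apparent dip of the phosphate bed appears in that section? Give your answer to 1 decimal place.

22.3°

Two edge vectors: DH-1→DH-2 = (-207, 264, -377.4), DH-1→DH-3 = (-202, 293, -398.2).
Normal n = (DH-1→DH-2) × (DH-1→DH-3) = (5453.4, -6192.6, -7323).
So ∂z/∂x = −n_x/n_z = 0.74469 and ∂z/∂y = −n_y/n_z = −0.84564.
Unit vector along 070° is (sin 70°, cos 70°) = (0.9397, 0.3420).
Slope in that direction = a·(0.9397) + b·(0.3420) = 0.41056.
Apparent dip = arctan|0.41056| = 22.3° (true dip is 48.4°, so apparent ≤ true as expected).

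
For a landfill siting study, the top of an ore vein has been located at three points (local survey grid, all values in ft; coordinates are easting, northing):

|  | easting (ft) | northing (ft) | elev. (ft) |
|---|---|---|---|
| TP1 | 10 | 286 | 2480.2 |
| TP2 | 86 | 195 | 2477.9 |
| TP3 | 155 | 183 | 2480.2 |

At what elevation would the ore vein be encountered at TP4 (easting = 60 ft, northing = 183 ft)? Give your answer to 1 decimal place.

2476.0 ft

Let the plane be z = a·easting + b·northing + c.
TP2−TP1: 76a − 91b = −2.3;  TP3−TP1: 145a − 103b = 0.
Solving gives a = 0.04414, b = 0.06214.
Then c = 2480.2 − a·10 − b·286 = 2461.99.
At (60, 183): z = 2.6 + 11.4 + 2461.99 = 2476.0 ft.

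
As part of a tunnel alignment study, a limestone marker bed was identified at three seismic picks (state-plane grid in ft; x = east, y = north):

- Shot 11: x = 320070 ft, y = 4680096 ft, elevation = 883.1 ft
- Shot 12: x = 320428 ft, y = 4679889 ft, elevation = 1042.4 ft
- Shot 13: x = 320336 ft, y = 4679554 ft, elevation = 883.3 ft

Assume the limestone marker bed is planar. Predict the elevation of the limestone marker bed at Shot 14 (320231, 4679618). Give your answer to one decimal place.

Two edge vectors: Shot 11→Shot 12 = (358, -207, 159.3), Shot 11→Shot 13 = (266, -542, 0.2).
Normal n = (Shot 11→Shot 12) × (Shot 11→Shot 13) = (86299.2, 42302.2, -138974).
So ∂z/∂x = −n_x/n_z = 0.620973707 and ∂z/∂y = −n_y/n_z = 0.304389310.
Intercept c from Shot 11: 883.1 − 198755.05 − 1424571.19 = −1622443.15.
At (320231, 4679618): z = 198855.0 + 1424425.7 − 1622443.15 = 837.6 ft.

837.6 ft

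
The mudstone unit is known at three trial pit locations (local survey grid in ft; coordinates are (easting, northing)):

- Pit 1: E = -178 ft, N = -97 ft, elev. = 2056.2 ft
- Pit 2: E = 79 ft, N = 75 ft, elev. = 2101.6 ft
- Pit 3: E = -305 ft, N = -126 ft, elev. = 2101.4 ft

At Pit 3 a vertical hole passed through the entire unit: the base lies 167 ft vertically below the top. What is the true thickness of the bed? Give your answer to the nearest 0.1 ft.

98.8 ft

Let the plane be z = a·E + b·N + c.
Pit 2−Pit 1: 257a + 172b = 45.4;  Pit 3−Pit 1: −127a − 29b = 45.2.
Solving gives a = −0.63171, b = 1.20785.
|∇z| = √(a²+b²) = 1.36307, so dip δ = arctan(1.36307) = 53.73°.
True thickness = vertical thickness × cos δ = 167 × cos 53.73° = 98.8 ft.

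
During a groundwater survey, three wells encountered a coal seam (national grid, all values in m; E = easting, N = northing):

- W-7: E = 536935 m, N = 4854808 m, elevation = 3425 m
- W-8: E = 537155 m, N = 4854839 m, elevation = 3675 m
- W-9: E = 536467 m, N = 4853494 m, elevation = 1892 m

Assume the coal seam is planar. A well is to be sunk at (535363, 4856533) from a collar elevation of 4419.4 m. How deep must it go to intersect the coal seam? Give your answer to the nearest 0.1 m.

1219.3 m

Let the plane be z = a·E + b·N + c.
W-8−W-7: 220a + 31b = 250;  W-9−W-7: −468a − 1314b = −1533.
Solving gives a = 1.023327215, b = 0.802193960.
Then c = 3425 − a·536935 − b·4854808 = −4440532.85.
At (535363, 4856533): z_contact = 547851.53 + 3895881.44 − 4440532.85 = 3200.11 m.
Depth below ground = 4419.4 − 3200.11 = 1219.3 m.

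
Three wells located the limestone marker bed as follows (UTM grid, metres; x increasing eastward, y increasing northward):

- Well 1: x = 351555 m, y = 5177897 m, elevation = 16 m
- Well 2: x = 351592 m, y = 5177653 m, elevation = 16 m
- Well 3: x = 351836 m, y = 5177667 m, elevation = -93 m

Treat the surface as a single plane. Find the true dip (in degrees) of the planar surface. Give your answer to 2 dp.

Two edge vectors: Well 1→Well 2 = (37, -244, 0), Well 1→Well 3 = (281, -230, -109).
Normal n = (Well 1→Well 2) × (Well 1→Well 3) = (26596, 4033, 60054).
So ∂z/∂x = −n_x/n_z = −0.44287 and ∂z/∂y = −n_y/n_z = −0.06716.
Gradient magnitude |∇z| = √(a² + b²) = √(0.19613 + 0.00451) = 0.44793.
True dip = arctan(0.44793) = 24.13°, dipping toward E (azimuth ≈ 081°).

24.13°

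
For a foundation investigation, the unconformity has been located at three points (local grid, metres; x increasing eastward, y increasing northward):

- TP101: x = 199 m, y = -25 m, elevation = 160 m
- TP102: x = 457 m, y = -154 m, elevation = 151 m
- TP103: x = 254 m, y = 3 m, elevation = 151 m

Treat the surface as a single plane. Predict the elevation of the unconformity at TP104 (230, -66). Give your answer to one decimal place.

162.2 m

Two edge vectors: TP101→TP102 = (258, -129, -9), TP101→TP103 = (55, 28, -9).
Normal n = (TP101→TP102) × (TP101→TP103) = (1413, 1827, 14319).
So ∂z/∂x = −n_x/n_z = −0.09868 and ∂z/∂y = −n_y/n_z = −0.12759.
Intercept c from TP101: 160 + 19.64 − 3.19 = 176.45.
At (230, -66): z = −22.7 + 8.4 + 176.45 = 162.2 m.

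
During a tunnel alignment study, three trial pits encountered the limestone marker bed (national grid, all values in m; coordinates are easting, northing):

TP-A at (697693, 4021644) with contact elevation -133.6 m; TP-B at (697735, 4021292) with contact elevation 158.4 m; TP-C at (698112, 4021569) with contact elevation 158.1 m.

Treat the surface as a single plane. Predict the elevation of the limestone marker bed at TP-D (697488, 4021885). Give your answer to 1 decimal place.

Let the plane be z = a·easting + b·northing + c.
TP-B−TP-A: 42a − 352b = 292;  TP-C−TP-A: 419a − 75b = 291.7.
Solving gives a = 0.559647494, b = −0.762769333.
Then c = -133.6 − a·697693 − b·4021644 = 2676990.97.
At (697488, 4021885): z = 390347.4 − 3067770.5 + 2676990.97 = -432.2 m.

-432.2 m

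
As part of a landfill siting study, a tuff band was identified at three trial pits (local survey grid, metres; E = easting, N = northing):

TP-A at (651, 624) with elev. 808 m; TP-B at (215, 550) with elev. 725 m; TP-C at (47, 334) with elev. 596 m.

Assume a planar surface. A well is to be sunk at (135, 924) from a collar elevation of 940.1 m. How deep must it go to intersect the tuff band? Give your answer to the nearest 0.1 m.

29.8 m

Let the plane be z = a·E + b·N + c.
TP-B−TP-A: −436a − 74b = −83;  TP-C−TP-A: −604a − 290b = −212.
Solving gives a = 0.10254, b = 0.51747.
Then c = 808 − a·651 − b·624 = 418.35.
At (135, 924): z_contact = 13.84 + 478.14 + 418.35 = 910.33 m.
Depth below ground = 940.1 − 910.33 = 29.8 m.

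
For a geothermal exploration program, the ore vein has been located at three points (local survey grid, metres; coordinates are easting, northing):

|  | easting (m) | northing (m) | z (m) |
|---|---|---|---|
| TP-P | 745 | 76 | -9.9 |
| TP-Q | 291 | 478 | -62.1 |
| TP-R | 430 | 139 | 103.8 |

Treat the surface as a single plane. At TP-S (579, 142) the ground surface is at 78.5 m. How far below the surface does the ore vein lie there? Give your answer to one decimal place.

Let the plane be z = a·easting + b·northing + c.
TP-Q−TP-P: −454a + 402b = −52.2;  TP-R−TP-P: −315a + 63b = 113.7.
Solving gives a = −0.49982, b = −0.69432.
Then c = -9.9 − a·745 − b·76 = 415.23.
At (579, 142): z_contact = −289.39 − 98.59 + 415.23 = 27.24 m.
Depth below ground = 78.5 − 27.24 = 51.3 m.

51.3 m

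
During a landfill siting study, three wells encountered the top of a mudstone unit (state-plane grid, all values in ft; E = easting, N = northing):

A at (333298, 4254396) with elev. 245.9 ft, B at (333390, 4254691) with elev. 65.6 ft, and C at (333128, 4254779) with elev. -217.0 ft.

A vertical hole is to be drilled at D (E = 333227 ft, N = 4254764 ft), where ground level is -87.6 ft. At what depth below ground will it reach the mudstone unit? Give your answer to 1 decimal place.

Let the plane be z = a·E + b·N + c.
B−A: 92a + 295b = −180.3;  C−A: −170a + 383b = −462.9.
Solving gives a = 0.790534748, b = −0.857726091.
Then c = 245.9 − a·333298 − b·4254396 = 3385868.70.
At (333227, 4254764): z_contact = 263427.52 − 3649422.09 + 3385868.70 = -125.87 ft.
Depth below ground = -87.6 − (-125.87) = 38.3 ft.

38.3 ft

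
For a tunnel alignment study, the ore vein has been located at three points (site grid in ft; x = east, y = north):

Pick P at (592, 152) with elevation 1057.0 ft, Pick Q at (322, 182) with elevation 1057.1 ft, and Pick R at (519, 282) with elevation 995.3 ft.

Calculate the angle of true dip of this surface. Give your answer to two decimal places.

Let the plane be z = a·x + b·y + c.
Pick Q−Pick P: −270a + 30b = 0.1;  Pick R−Pick P: −73a + 130b = −61.7.
Solving gives a = −0.05664, b = −0.50642.
Gradient magnitude |∇z| = √(a² + b²) = √(0.00321 + 0.25646) = 0.50958.
True dip = arctan(0.50958) = 27.00°, dipping toward N (azimuth ≈ 006°).

27.00°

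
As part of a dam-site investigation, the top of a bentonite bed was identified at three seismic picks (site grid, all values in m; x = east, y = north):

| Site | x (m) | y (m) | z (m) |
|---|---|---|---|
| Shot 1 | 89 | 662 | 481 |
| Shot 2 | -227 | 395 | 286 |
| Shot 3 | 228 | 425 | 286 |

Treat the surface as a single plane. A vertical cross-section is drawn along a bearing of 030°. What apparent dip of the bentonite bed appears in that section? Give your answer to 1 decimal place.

Two edge vectors: Shot 1→Shot 2 = (-316, -267, -195), Shot 1→Shot 3 = (139, -237, -195).
Normal n = (Shot 1→Shot 2) × (Shot 1→Shot 3) = (5850, -88725, 112005).
So ∂z/∂x = −n_x/n_z = −0.05223 and ∂z/∂y = −n_y/n_z = 0.79215.
Unit vector along 030° is (sin 30°, cos 30°) = (0.5000, 0.8660).
Slope in that direction = a·(0.5000) + b·(0.8660) = 0.65991.
Apparent dip = arctan|0.65991| = 33.4° (true dip is 38.4°, so apparent ≤ true as expected).

33.4°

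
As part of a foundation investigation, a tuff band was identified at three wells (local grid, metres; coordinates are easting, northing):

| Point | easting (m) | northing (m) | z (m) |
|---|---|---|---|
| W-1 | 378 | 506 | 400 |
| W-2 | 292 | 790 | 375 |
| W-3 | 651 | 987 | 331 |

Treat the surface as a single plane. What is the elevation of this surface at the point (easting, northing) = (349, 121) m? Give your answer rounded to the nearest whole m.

Two edge vectors: W-1→W-2 = (-86, 284, -25), W-1→W-3 = (273, 481, -69).
Normal n = (W-1→W-2) × (W-1→W-3) = (-7571, -12759, -118898).
So ∂z/∂easting = −n_x/n_z = −0.06368 and ∂z/∂northing = −n_y/n_z = −0.10731.
Intercept c from W-1: 400 + 24.07 + 54.30 = 478.37.
At (349, 121): z = −22.2 − 13.0 + 478.37 = 443.2 m.

443 m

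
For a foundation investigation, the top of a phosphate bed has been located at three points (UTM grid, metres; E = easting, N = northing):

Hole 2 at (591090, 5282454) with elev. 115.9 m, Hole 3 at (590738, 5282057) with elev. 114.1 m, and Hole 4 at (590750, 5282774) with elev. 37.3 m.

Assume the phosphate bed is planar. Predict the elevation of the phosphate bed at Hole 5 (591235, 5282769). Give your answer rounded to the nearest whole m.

Two edge vectors: Hole 2→Hole 3 = (-352, -397, -1.8), Hole 2→Hole 4 = (-340, 320, -78.6).
Normal n = (Hole 2→Hole 3) × (Hole 2→Hole 4) = (31780.2, -27055.2, -247620).
So ∂z/∂E = −n_x/n_z = 0.12834262 and ∂z/∂N = −n_y/n_z = −0.10926096.
Intercept c from Hole 2: 115.9 − 75862.04 + 577166.02 = 501419.88.
At (591235, 5282769): z = 75880.6 − 577200.4 + 501419.88 = 100.1 m.

100 m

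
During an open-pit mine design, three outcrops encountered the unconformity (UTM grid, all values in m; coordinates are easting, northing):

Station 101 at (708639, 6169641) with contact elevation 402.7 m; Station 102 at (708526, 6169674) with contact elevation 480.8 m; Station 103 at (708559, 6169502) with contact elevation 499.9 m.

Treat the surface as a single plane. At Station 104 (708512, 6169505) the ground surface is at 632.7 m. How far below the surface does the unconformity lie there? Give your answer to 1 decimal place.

97.5 m

Let the plane be z = a·easting + b·northing + c.
Station 102−Station 101: −113a + 33b = 78.1;  Station 103−Station 101: −80a − 139b = 97.2.
Solving gives a = −0.766528588, b = −0.258113043.
Then c = 402.7 − a·708639 − b·6169641 = 2136059.56.
At (708512, 6169505): z_contact = −543094.70 − 1592429.71 + 2136059.56 = 535.15 m.
Depth below ground = 632.7 − 535.15 = 97.5 m.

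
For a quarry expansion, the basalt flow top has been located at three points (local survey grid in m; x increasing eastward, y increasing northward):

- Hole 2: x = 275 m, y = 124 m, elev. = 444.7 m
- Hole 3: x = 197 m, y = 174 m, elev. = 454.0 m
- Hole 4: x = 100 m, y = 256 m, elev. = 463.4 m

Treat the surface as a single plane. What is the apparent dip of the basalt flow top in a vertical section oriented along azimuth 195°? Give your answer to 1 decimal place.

8.8°

Two edge vectors: Hole 2→Hole 3 = (-78, 50, 9.3), Hole 2→Hole 4 = (-175, 132, 18.7).
Normal n = (Hole 2→Hole 3) × (Hole 2→Hole 4) = (-292.6, -168.9, -1546).
So ∂z/∂x = −n_x/n_z = −0.18926 and ∂z/∂y = −n_y/n_z = −0.10925.
Unit vector along 195° is (sin 195°, cos 195°) = (-0.2588, -0.9659).
Slope in that direction = a·(-0.2588) + b·(-0.9659) = 0.15451.
Apparent dip = arctan|0.15451| = 8.8° (true dip is 12.3°, so apparent ≤ true as expected).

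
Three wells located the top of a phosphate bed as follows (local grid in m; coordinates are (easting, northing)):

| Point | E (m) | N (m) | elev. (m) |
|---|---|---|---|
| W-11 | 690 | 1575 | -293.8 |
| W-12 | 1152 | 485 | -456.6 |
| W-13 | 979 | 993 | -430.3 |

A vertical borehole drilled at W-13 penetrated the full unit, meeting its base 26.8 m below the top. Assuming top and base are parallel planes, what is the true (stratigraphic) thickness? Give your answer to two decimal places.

16.97 m

Two edge vectors: W-11→W-12 = (462, -1090, -162.8), W-11→W-13 = (289, -582, -136.5).
Normal n = (W-11→W-12) × (W-11→W-13) = (54035.4, 16013.8, 46126).
So ∂z/∂E = −n_x/n_z = −1.17147 and ∂z/∂N = −n_y/n_z = −0.34718.
|∇z| = √(a²+b²) = 1.22184, so dip δ = arctan(1.22184) = 50.70°.
True thickness = vertical thickness × cos δ = 26.8 × cos 50.70° = 16.97 m.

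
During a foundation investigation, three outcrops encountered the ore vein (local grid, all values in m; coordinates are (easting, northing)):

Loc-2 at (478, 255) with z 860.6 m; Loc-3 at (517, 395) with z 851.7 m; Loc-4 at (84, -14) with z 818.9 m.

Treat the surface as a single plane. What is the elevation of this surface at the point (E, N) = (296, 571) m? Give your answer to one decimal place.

790.7 m

Two edge vectors: Loc-2→Loc-3 = (39, 140, -8.9), Loc-2→Loc-4 = (-394, -269, -41.7).
Normal n = (Loc-2→Loc-3) × (Loc-2→Loc-4) = (-8232.1, 5132.9, 44669).
So ∂z/∂E = −n_x/n_z = 0.18429 and ∂z/∂N = −n_y/n_z = −0.11491.
Intercept c from Loc-2: 860.6 − 88.09 + 29.30 = 801.81.
At (296, 571): z = 54.6 − 65.6 + 801.81 = 790.7 m.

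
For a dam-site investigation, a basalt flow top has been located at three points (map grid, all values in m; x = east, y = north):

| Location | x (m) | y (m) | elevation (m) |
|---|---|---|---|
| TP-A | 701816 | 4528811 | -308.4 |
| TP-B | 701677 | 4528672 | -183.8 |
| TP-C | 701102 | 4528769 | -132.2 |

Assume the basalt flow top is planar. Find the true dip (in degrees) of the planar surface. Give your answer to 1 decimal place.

Let the plane be z = a·x + b·y + c.
TP-B−TP-A: −139a − 139b = 124.6;  TP-C−TP-A: −714a − 42b = 176.2.
Solving gives a = −0.20618, b = −0.69023.
Gradient magnitude |∇z| = √(a² + b²) = √(0.04251 + 0.47641) = 0.72036.
True dip = arctan(0.72036) = 35.8°, dipping toward NNE (azimuth ≈ 017°).

35.8°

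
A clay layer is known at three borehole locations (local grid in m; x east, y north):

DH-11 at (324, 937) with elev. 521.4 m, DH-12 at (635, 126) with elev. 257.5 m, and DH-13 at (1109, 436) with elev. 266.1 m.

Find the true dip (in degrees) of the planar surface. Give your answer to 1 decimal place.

17.1°

Two edge vectors: DH-11→DH-12 = (311, -811, -263.9), DH-11→DH-13 = (785, -501, -255.3).
Normal n = (DH-11→DH-12) × (DH-11→DH-13) = (74834.4, -127763.2, 480824).
So ∂z/∂x = −n_x/n_z = −0.15564 and ∂z/∂y = −n_y/n_z = 0.26572.
Gradient magnitude |∇z| = √(a² + b²) = √(0.02422 + 0.07061) = 0.30794.
True dip = arctan(0.30794) = 17.1°, dipping toward SSE (azimuth ≈ 150°).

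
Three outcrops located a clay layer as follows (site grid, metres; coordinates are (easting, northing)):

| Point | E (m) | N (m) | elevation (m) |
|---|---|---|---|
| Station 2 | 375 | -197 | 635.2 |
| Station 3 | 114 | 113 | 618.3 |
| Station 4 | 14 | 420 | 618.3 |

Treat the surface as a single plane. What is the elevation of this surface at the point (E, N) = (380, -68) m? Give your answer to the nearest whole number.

Two edge vectors: Station 2→Station 3 = (-261, 310, -16.9), Station 2→Station 4 = (-361, 617, -16.9).
Normal n = (Station 2→Station 3) × (Station 2→Station 4) = (5188.3, 1690, -49127).
So ∂z/∂E = −n_x/n_z = 0.10561 and ∂z/∂N = −n_y/n_z = 0.03440.
Intercept c from Station 2: 635.2 − 39.60 + 6.78 = 602.37.
At (380, -68): z = 40.1 − 2.3 + 602.37 = 640.2 m.

640 m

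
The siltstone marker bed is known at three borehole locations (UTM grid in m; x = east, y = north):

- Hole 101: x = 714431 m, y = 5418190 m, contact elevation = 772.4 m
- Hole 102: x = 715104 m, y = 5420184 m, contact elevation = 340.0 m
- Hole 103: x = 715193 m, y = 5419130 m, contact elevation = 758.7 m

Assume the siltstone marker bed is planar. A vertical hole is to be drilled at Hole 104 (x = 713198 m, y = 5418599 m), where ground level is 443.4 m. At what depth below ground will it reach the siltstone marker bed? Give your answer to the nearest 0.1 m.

Two edge vectors: Hole 101→Hole 102 = (673, 1994, -432.4), Hole 101→Hole 103 = (762, 940, -13.7).
Normal n = (Hole 101→Hole 102) × (Hole 101→Hole 103) = (379138.2, -320268.7, -886808).
So ∂z/∂x = −n_x/n_z = 0.427531326 and ∂z/∂y = −n_y/n_z = −0.361147734.
Intercept c from Hole 101: 772.4 − 305441.63 + 1956767.04 = 1652097.81.
At (713198, 5418599): z_contact = 304914.49 − 1956914.75 + 1652097.81 = 97.54 m.
Depth below ground = 443.4 − 97.54 = 345.9 m.

345.9 m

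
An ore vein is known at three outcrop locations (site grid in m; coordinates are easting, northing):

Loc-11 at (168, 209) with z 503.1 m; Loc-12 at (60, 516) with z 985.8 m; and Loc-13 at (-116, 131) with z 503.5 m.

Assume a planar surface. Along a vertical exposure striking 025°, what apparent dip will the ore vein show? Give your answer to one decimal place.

48.5°

Two edge vectors: Loc-11→Loc-12 = (-108, 307, 482.7), Loc-11→Loc-13 = (-284, -78, 0.4).
Normal n = (Loc-11→Loc-12) × (Loc-11→Loc-13) = (37773.4, -137043.6, 95612).
So ∂z/∂easting = −n_x/n_z = −0.39507 and ∂z/∂northing = −n_y/n_z = 1.43333.
Unit vector along 025° is (sin 25°, cos 25°) = (0.4226, 0.9063).
Slope in that direction = a·(0.4226) + b·(0.9063) = 1.13207.
Apparent dip = arctan|1.13207| = 48.5° (true dip is 56.1°, so apparent ≤ true as expected).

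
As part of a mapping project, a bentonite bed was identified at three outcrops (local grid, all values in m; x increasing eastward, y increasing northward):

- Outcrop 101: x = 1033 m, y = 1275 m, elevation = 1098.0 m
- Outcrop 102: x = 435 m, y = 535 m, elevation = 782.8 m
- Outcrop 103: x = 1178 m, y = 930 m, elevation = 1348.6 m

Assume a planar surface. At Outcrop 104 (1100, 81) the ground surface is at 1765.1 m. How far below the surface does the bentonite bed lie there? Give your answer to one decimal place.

207.7 m

Two edge vectors: Outcrop 101→Outcrop 102 = (-598, -740, -315.2), Outcrop 101→Outcrop 103 = (145, -345, 250.6).
Normal n = (Outcrop 101→Outcrop 102) × (Outcrop 101→Outcrop 103) = (-294188, 104154.8, 313610).
So ∂z/∂x = −n_x/n_z = 0.938070 and ∂z/∂y = −n_y/n_z = −0.332116.
Intercept c from Outcrop 101: 1098 − 969.03 + 423.45 = 552.42.
At (1100, 81): z_contact = 1031.88 − 26.90 + 552.42 = 1557.40 m.
Depth below ground = 1765.1 − 1557.40 = 207.7 m.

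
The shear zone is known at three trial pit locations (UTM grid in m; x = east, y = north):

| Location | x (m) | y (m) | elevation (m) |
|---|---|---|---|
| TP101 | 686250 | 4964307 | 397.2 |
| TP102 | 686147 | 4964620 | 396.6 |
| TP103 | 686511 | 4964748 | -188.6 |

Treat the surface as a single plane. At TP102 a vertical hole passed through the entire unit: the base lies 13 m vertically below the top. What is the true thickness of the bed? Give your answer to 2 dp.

Let the plane be z = a·x + b·y + c.
TP102−TP101: −103a + 313b = −0.6;  TP103−TP101: 261a + 441b = −585.8.
Solving gives a = −1.44034, b = −0.47590.
|∇z| = √(a²+b²) = 1.51693, so dip δ = arctan(1.51693) = 56.61°.
True thickness = vertical thickness × cos δ = 13 × cos 56.61° = 7.16 m.

7.16 m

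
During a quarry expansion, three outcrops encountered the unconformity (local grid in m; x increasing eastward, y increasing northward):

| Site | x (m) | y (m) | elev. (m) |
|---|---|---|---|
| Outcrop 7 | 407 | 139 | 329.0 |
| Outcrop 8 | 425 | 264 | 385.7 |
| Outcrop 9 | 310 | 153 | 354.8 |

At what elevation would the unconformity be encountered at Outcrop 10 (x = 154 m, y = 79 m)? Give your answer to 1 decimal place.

Two edge vectors: Outcrop 7→Outcrop 8 = (18, 125, 56.7), Outcrop 7→Outcrop 9 = (-97, 14, 25.8).
Normal n = (Outcrop 7→Outcrop 8) × (Outcrop 7→Outcrop 9) = (2431.2, -5964.3, 12377).
So ∂z/∂x = −n_x/n_z = −0.19643 and ∂z/∂y = −n_y/n_z = 0.48189.
Intercept c from Outcrop 7: 329 + 79.95 − 66.98 = 341.96.
At (154, 79): z = −30.3 + 38.1 + 341.96 = 349.8 m.

349.8 m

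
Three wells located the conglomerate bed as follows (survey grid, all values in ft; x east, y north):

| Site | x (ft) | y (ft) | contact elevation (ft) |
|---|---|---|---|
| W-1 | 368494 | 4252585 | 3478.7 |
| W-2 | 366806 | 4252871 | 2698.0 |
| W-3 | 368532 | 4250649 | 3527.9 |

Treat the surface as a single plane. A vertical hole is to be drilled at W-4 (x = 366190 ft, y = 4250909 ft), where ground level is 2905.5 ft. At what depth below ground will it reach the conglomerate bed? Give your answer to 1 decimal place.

Let the plane be z = a·x + b·y + c.
W-2−W-1: −1688a + 286b = −780.7;  W-3−W-1: 38a − 1936b = 49.2.
Solving gives a = 0.459723067, b = −0.016389733.
Then c = 3478.7 − a·368494 − b·4252585 = −96227.76.
At (366190, 4250909): z_contact = 168345.99 − 69671.26 − 96227.76 = 2446.97 ft.
Depth below ground = 2905.5 − 2446.97 = 458.5 ft.

458.5 ft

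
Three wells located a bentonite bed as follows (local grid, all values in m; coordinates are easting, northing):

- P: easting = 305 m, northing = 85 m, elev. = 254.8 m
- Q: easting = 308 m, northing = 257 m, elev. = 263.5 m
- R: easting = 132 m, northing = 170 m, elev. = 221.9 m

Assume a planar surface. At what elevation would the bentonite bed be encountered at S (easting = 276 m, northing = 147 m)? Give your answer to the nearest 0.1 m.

Two edge vectors: P→Q = (3, 172, 8.7), P→R = (-173, 85, -32.9).
Normal n = (P→Q) × (P→R) = (-6398.3, -1406.4, 30011).
So ∂z/∂easting = −n_x/n_z = 0.21320 and ∂z/∂northing = −n_y/n_z = 0.04686.
Intercept c from P: 254.8 − 65.03 − 3.98 = 185.79.
At (276, 147): z = 58.8 + 6.9 + 185.79 = 251.5 m.

251.5 m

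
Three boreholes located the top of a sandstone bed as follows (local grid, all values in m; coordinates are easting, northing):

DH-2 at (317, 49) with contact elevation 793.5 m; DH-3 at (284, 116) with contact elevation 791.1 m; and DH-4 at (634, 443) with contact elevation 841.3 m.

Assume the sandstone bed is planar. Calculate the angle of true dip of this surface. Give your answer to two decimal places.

7.04°

Two edge vectors: DH-2→DH-3 = (-33, 67, -2.4), DH-2→DH-4 = (317, 394, 47.8).
Normal n = (DH-2→DH-3) × (DH-2→DH-4) = (4148.2, 816.6, -34241).
So ∂z/∂easting = −n_x/n_z = 0.12115 and ∂z/∂northing = −n_y/n_z = 0.02385.
Gradient magnitude |∇z| = √(a² + b²) = √(0.01468 + 0.00057) = 0.12347.
True dip = arctan(0.12347) = 7.04°, dipping toward W (azimuth ≈ 259°).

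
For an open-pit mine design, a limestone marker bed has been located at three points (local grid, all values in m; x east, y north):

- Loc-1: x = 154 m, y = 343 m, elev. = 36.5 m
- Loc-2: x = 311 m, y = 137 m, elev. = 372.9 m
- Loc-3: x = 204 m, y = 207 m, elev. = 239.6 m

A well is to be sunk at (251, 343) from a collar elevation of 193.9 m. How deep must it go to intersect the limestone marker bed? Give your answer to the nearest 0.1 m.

Let the plane be z = a·x + b·y + c.
Loc-2−Loc-1: 157a − 206b = 336.4;  Loc-3−Loc-1: 50a − 136b = 203.1.
Solving gives a = 0.35394, b = −1.36326.
Then c = 36.5 − a·154 − b·343 = 449.59.
At (251, 343): z_contact = 88.84 − 467.60 + 449.59 = 70.83 m.
Depth below ground = 193.9 − 70.83 = 123.1 m.

123.1 m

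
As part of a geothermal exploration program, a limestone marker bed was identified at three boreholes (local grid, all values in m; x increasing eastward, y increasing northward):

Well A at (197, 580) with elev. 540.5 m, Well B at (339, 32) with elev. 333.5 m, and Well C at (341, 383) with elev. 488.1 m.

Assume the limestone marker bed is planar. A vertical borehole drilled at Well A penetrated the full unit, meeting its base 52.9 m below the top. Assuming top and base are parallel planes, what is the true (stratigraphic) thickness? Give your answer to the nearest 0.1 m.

47.3 m

Two edge vectors: Well A→Well B = (142, -548, -207), Well A→Well C = (144, -197, -52.4).
Normal n = (Well A→Well B) × (Well A→Well C) = (-12063.8, -22367.2, 50938).
So ∂z/∂x = −n_x/n_z = 0.23683 and ∂z/∂y = −n_y/n_z = 0.43911.
|∇z| = √(a²+b²) = 0.49890, so dip δ = arctan(0.49890) = 26.51°.
True thickness = vertical thickness × cos δ = 52.9 × cos 26.51° = 47.3 m.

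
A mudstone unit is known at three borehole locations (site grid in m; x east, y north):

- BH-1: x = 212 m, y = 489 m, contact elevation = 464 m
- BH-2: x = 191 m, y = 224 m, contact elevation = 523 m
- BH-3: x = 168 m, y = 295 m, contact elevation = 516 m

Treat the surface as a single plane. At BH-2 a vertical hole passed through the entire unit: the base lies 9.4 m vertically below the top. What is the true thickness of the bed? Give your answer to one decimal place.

8.8 m

Let the plane be z = a·x + b·y + c.
BH-2−BH-1: −21a − 265b = 59;  BH-3−BH-1: −44a − 194b = 52.
Solving gives a = −0.30767, b = −0.19826.
|∇z| = √(a²+b²) = 0.36602, so dip δ = arctan(0.36602) = 20.10°.
True thickness = vertical thickness × cos δ = 9.4 × cos 20.10° = 8.8 m.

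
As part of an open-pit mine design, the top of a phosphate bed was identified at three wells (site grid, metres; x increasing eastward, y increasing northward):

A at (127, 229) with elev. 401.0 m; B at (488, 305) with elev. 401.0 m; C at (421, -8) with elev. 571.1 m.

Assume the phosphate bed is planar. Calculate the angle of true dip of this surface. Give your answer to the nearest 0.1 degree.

30.2°

Let the plane be z = a·x + b·y + c.
B−A: 361a + 76b = 0;  C−A: 294a − 237b = 170.1.
Solving gives a = 0.11981, b = −0.56910.
Gradient magnitude |∇z| = √(a² + b²) = √(0.01435 + 0.32387) = 0.58157.
True dip = arctan(0.58157) = 30.2°, dipping toward NNW (azimuth ≈ 348°).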